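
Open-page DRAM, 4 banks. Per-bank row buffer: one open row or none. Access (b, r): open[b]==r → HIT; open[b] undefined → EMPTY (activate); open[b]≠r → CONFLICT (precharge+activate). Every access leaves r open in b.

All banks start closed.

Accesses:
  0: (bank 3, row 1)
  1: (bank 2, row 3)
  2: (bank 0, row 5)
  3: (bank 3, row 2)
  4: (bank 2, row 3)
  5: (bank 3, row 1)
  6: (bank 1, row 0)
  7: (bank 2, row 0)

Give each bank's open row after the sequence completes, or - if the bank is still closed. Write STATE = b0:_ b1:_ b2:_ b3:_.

  [0] b3 r1: no row ⇒ E
  [1] b2 r3: no row ⇒ E
  [2] b0 r5: no row ⇒ E
  [3] b3 r2: had r1 ⇒ C
  [4] b2 r3: had r3 ⇒ H
  [5] b3 r1: had r2 ⇒ C
  [6] b1 r0: no row ⇒ E
  [7] b2 r0: had r3 ⇒ C

STATE = b0:5 b1:0 b2:0 b3:1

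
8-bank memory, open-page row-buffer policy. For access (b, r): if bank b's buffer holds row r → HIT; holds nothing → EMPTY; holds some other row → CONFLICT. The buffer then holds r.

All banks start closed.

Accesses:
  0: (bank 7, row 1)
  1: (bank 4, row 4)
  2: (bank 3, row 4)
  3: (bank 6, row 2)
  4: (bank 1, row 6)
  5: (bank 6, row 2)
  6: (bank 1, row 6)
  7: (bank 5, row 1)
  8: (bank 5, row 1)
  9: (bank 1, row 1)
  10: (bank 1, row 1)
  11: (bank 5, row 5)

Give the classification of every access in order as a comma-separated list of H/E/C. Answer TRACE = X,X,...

TRACE = E,E,E,E,E,H,H,E,H,C,H,C

0: bank 7 row 1 — prev None → EMPTY
1: bank 4 row 4 — prev None → EMPTY
2: bank 3 row 4 — prev None → EMPTY
3: bank 6 row 2 — prev None → EMPTY
4: bank 1 row 6 — prev None → EMPTY
5: bank 6 row 2 — prev 2 → HIT
6: bank 1 row 6 — prev 6 → HIT
7: bank 5 row 1 — prev None → EMPTY
8: bank 5 row 1 — prev 1 → HIT
9: bank 1 row 1 — prev 6 → CONFLICT
10: bank 1 row 1 — prev 1 → HIT
11: bank 5 row 5 — prev 1 → CONFLICT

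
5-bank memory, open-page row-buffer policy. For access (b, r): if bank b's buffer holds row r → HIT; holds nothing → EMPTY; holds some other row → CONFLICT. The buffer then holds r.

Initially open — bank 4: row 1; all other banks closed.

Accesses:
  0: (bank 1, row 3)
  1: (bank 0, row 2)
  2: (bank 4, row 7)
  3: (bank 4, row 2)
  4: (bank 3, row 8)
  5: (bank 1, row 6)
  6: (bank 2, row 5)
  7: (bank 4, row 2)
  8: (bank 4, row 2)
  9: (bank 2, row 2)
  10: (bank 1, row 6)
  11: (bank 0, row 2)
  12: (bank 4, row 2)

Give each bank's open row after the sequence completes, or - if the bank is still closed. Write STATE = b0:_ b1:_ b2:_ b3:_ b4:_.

STATE = b0:2 b1:6 b2:2 b3:8 b4:2

  [0] b1 r3: no row ⇒ E
  [1] b0 r2: no row ⇒ E
  [2] b4 r7: had r1 ⇒ C
  [3] b4 r2: had r7 ⇒ C
  [4] b3 r8: no row ⇒ E
  [5] b1 r6: had r3 ⇒ C
  [6] b2 r5: no row ⇒ E
  [7] b4 r2: had r2 ⇒ H
  [8] b4 r2: had r2 ⇒ H
  [9] b2 r2: had r5 ⇒ C
  [10] b1 r6: had r6 ⇒ H
  [11] b0 r2: had r2 ⇒ H
  [12] b4 r2: had r2 ⇒ H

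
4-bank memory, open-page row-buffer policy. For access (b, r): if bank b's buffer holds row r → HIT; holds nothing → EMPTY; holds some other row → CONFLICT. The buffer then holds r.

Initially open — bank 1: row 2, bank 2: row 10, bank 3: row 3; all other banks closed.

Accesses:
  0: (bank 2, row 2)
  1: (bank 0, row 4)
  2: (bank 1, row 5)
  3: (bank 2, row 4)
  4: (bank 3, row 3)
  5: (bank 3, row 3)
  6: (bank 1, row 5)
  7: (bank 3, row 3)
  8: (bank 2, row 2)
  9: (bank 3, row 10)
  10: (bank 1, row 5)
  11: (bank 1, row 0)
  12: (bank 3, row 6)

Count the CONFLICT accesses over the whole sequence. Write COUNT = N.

COUNT = 7

0: bank 2 row 2 — prev 10 → CONFLICT
1: bank 0 row 4 — prev None → EMPTY
2: bank 1 row 5 — prev 2 → CONFLICT
3: bank 2 row 4 — prev 2 → CONFLICT
4: bank 3 row 3 — prev 3 → HIT
5: bank 3 row 3 — prev 3 → HIT
6: bank 1 row 5 — prev 5 → HIT
7: bank 3 row 3 — prev 3 → HIT
8: bank 2 row 2 — prev 4 → CONFLICT
9: bank 3 row 10 — prev 3 → CONFLICT
10: bank 1 row 5 — prev 5 → HIT
11: bank 1 row 0 — prev 5 → CONFLICT
12: bank 3 row 6 — prev 10 → CONFLICT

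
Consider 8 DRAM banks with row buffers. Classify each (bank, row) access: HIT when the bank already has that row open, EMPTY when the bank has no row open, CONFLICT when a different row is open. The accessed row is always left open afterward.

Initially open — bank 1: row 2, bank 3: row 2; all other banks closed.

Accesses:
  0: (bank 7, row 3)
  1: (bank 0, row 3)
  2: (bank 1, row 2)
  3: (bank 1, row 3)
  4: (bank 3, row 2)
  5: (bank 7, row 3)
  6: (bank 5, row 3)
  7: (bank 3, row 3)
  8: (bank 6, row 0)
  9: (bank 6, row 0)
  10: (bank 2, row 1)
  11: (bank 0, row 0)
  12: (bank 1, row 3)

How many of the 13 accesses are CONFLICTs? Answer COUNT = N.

COUNT = 3

  [0] b7 r3: no row ⇒ E
  [1] b0 r3: no row ⇒ E
  [2] b1 r2: had r2 ⇒ H
  [3] b1 r3: had r2 ⇒ C
  [4] b3 r2: had r2 ⇒ H
  [5] b7 r3: had r3 ⇒ H
  [6] b5 r3: no row ⇒ E
  [7] b3 r3: had r2 ⇒ C
  [8] b6 r0: no row ⇒ E
  [9] b6 r0: had r0 ⇒ H
  [10] b2 r1: no row ⇒ E
  [11] b0 r0: had r3 ⇒ C
  [12] b1 r3: had r3 ⇒ H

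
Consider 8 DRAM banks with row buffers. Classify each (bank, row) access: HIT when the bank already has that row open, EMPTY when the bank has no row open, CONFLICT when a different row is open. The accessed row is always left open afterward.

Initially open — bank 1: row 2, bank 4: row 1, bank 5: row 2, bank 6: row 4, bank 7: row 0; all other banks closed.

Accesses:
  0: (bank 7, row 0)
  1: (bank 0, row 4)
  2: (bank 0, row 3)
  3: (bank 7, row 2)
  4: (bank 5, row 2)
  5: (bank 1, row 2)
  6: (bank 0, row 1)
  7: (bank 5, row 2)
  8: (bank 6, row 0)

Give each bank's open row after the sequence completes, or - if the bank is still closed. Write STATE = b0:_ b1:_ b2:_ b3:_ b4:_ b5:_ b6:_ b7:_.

0: bank 7 row 0 — prev 0 → HIT
1: bank 0 row 4 — prev None → EMPTY
2: bank 0 row 3 — prev 4 → CONFLICT
3: bank 7 row 2 — prev 0 → CONFLICT
4: bank 5 row 2 — prev 2 → HIT
5: bank 1 row 2 — prev 2 → HIT
6: bank 0 row 1 — prev 3 → CONFLICT
7: bank 5 row 2 — prev 2 → HIT
8: bank 6 row 0 — prev 4 → CONFLICT

STATE = b0:1 b1:2 b2:- b3:- b4:1 b5:2 b6:0 b7:2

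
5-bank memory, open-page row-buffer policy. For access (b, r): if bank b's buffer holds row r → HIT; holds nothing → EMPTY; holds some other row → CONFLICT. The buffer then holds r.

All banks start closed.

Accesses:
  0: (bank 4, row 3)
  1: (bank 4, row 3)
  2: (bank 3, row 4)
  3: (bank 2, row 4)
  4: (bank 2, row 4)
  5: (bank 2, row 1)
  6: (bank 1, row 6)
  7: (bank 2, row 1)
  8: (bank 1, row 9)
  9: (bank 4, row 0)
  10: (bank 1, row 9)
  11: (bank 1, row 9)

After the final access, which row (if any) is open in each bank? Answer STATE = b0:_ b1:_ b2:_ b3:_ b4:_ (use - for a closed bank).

STATE = b0:- b1:9 b2:1 b3:4 b4:0

#0 (4,3) E
#1 (4,3) H  (was 3)
#2 (3,4) E
#3 (2,4) E
#4 (2,4) H  (was 4)
#5 (2,1) C  (was 4)
#6 (1,6) E
#7 (2,1) H  (was 1)
#8 (1,9) C  (was 6)
#9 (4,0) C  (was 3)
#10 (1,9) H  (was 9)
#11 (1,9) H  (was 9)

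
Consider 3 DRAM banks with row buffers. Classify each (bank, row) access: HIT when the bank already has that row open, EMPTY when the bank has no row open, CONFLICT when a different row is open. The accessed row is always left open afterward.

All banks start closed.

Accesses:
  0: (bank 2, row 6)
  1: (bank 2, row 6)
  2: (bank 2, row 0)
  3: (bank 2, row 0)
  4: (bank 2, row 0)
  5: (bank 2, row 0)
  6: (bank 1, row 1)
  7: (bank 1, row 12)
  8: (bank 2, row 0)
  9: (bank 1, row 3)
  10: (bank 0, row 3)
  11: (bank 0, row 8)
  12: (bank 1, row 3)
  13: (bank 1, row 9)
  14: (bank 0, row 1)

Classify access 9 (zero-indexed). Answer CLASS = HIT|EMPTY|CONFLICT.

CLASS = CONFLICT

step 0: bank2 None->6 [EMPTY]
step 1: bank2 6->6 [HIT]
step 2: bank2 6->0 [CONFLICT]
step 3: bank2 0->0 [HIT]
step 4: bank2 0->0 [HIT]
step 5: bank2 0->0 [HIT]
step 6: bank1 None->1 [EMPTY]
step 7: bank1 1->12 [CONFLICT]
step 8: bank2 0->0 [HIT]
step 9: bank1 12->3 [CONFLICT]
step 10: bank0 None->3 [EMPTY]
step 11: bank0 3->8 [CONFLICT]
step 12: bank1 3->3 [HIT]
step 13: bank1 3->9 [CONFLICT]
step 14: bank0 8->1 [CONFLICT]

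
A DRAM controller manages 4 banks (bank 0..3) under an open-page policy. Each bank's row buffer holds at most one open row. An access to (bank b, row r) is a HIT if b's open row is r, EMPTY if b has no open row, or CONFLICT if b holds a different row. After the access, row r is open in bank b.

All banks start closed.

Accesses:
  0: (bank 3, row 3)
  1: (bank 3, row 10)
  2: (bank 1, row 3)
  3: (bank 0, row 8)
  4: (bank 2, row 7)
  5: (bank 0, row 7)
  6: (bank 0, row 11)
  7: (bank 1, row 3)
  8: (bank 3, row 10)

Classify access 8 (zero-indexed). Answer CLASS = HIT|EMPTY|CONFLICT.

CLASS = HIT

  [0] b3 r3: no row ⇒ E
  [1] b3 r10: had r3 ⇒ C
  [2] b1 r3: no row ⇒ E
  [3] b0 r8: no row ⇒ E
  [4] b2 r7: no row ⇒ E
  [5] b0 r7: had r8 ⇒ C
  [6] b0 r11: had r7 ⇒ C
  [7] b1 r3: had r3 ⇒ H
  [8] b3 r10: had r10 ⇒ H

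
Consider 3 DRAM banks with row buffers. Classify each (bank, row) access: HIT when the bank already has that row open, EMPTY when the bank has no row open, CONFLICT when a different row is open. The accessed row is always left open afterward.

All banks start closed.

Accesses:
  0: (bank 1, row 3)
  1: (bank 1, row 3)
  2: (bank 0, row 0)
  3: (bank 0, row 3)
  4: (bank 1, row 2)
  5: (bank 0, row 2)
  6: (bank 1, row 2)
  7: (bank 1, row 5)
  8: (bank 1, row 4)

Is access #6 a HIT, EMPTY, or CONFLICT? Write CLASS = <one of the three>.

CLASS = HIT

#0 (1,3) E
#1 (1,3) H  (was 3)
#2 (0,0) E
#3 (0,3) C  (was 0)
#4 (1,2) C  (was 3)
#5 (0,2) C  (was 3)
#6 (1,2) H  (was 2)
#7 (1,5) C  (was 2)
#8 (1,4) C  (was 5)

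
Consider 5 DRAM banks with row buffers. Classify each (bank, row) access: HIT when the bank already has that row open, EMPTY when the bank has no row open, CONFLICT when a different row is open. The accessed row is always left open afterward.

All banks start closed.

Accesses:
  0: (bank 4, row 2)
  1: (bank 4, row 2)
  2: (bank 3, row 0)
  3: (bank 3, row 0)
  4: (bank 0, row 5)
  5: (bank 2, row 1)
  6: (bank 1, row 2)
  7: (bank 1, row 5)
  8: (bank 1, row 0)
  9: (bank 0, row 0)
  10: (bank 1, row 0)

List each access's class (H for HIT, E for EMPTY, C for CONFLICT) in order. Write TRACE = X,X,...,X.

TRACE = E,H,E,H,E,E,E,C,C,C,H

step 0: bank4 None->2 [EMPTY]
step 1: bank4 2->2 [HIT]
step 2: bank3 None->0 [EMPTY]
step 3: bank3 0->0 [HIT]
step 4: bank0 None->5 [EMPTY]
step 5: bank2 None->1 [EMPTY]
step 6: bank1 None->2 [EMPTY]
step 7: bank1 2->5 [CONFLICT]
step 8: bank1 5->0 [CONFLICT]
step 9: bank0 5->0 [CONFLICT]
step 10: bank1 0->0 [HIT]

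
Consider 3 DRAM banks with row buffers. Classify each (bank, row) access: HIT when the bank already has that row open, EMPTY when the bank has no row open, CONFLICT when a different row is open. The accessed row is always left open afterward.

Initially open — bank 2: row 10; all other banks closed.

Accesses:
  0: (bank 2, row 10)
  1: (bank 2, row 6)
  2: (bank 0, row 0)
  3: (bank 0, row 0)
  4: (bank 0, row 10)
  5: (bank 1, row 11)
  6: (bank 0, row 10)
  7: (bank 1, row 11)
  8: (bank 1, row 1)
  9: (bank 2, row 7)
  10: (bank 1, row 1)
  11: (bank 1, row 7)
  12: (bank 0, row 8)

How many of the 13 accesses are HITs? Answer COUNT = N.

COUNT = 5

step 0: bank2 10->10 [HIT]
step 1: bank2 10->6 [CONFLICT]
step 2: bank0 None->0 [EMPTY]
step 3: bank0 0->0 [HIT]
step 4: bank0 0->10 [CONFLICT]
step 5: bank1 None->11 [EMPTY]
step 6: bank0 10->10 [HIT]
step 7: bank1 11->11 [HIT]
step 8: bank1 11->1 [CONFLICT]
step 9: bank2 6->7 [CONFLICT]
step 10: bank1 1->1 [HIT]
step 11: bank1 1->7 [CONFLICT]
step 12: bank0 10->8 [CONFLICT]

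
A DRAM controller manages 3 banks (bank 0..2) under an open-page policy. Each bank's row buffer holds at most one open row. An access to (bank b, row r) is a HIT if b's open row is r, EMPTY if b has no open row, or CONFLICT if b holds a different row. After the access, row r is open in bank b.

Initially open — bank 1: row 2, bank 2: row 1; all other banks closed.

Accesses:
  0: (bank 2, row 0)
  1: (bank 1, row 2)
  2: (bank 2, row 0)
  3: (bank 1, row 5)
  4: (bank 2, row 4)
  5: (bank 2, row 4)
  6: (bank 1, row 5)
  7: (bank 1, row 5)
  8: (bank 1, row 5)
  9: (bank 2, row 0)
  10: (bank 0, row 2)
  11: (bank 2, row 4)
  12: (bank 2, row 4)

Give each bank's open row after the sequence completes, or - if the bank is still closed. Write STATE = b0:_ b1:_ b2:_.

STATE = b0:2 b1:5 b2:4

0: bank 2 row 0 — prev 1 → CONFLICT
1: bank 1 row 2 — prev 2 → HIT
2: bank 2 row 0 — prev 0 → HIT
3: bank 1 row 5 — prev 2 → CONFLICT
4: bank 2 row 4 — prev 0 → CONFLICT
5: bank 2 row 4 — prev 4 → HIT
6: bank 1 row 5 — prev 5 → HIT
7: bank 1 row 5 — prev 5 → HIT
8: bank 1 row 5 — prev 5 → HIT
9: bank 2 row 0 — prev 4 → CONFLICT
10: bank 0 row 2 — prev None → EMPTY
11: bank 2 row 4 — prev 0 → CONFLICT
12: bank 2 row 4 — prev 4 → HIT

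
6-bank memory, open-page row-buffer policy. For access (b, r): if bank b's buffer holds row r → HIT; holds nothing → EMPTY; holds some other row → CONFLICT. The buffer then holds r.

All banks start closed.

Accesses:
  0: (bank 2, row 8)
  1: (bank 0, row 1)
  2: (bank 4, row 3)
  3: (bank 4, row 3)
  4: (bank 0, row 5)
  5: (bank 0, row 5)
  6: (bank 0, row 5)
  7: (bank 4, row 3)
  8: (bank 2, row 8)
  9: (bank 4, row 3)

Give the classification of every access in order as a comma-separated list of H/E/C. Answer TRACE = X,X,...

  [0] b2 r8: no row ⇒ E
  [1] b0 r1: no row ⇒ E
  [2] b4 r3: no row ⇒ E
  [3] b4 r3: had r3 ⇒ H
  [4] b0 r5: had r1 ⇒ C
  [5] b0 r5: had r5 ⇒ H
  [6] b0 r5: had r5 ⇒ H
  [7] b4 r3: had r3 ⇒ H
  [8] b2 r8: had r8 ⇒ H
  [9] b4 r3: had r3 ⇒ H

TRACE = E,E,E,H,C,H,H,H,H,H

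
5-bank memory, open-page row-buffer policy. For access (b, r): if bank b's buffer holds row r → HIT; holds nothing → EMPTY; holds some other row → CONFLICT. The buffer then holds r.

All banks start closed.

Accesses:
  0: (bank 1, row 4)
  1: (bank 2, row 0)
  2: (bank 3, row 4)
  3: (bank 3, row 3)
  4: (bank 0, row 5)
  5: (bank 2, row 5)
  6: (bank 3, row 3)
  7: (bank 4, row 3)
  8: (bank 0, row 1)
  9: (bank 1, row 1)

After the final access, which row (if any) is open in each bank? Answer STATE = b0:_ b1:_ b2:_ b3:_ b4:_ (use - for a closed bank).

STATE = b0:1 b1:1 b2:5 b3:3 b4:3

0: bank 1 row 4 — prev None → EMPTY
1: bank 2 row 0 — prev None → EMPTY
2: bank 3 row 4 — prev None → EMPTY
3: bank 3 row 3 — prev 4 → CONFLICT
4: bank 0 row 5 — prev None → EMPTY
5: bank 2 row 5 — prev 0 → CONFLICT
6: bank 3 row 3 — prev 3 → HIT
7: bank 4 row 3 — prev None → EMPTY
8: bank 0 row 1 — prev 5 → CONFLICT
9: bank 1 row 1 — prev 4 → CONFLICT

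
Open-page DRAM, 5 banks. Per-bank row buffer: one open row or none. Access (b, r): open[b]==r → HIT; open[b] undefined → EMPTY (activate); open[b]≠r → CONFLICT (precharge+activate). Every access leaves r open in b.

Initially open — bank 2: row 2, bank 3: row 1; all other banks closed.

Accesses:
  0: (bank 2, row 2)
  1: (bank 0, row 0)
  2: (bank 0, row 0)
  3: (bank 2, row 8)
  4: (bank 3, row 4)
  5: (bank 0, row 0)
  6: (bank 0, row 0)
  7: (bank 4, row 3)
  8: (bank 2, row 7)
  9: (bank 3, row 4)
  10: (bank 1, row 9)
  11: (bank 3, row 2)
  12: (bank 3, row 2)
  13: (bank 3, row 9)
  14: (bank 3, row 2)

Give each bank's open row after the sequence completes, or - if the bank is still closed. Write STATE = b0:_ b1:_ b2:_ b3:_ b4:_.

STATE = b0:0 b1:9 b2:7 b3:2 b4:3

step 0: bank2 2->2 [HIT]
step 1: bank0 None->0 [EMPTY]
step 2: bank0 0->0 [HIT]
step 3: bank2 2->8 [CONFLICT]
step 4: bank3 1->4 [CONFLICT]
step 5: bank0 0->0 [HIT]
step 6: bank0 0->0 [HIT]
step 7: bank4 None->3 [EMPTY]
step 8: bank2 8->7 [CONFLICT]
step 9: bank3 4->4 [HIT]
step 10: bank1 None->9 [EMPTY]
step 11: bank3 4->2 [CONFLICT]
step 12: bank3 2->2 [HIT]
step 13: bank3 2->9 [CONFLICT]
step 14: bank3 9->2 [CONFLICT]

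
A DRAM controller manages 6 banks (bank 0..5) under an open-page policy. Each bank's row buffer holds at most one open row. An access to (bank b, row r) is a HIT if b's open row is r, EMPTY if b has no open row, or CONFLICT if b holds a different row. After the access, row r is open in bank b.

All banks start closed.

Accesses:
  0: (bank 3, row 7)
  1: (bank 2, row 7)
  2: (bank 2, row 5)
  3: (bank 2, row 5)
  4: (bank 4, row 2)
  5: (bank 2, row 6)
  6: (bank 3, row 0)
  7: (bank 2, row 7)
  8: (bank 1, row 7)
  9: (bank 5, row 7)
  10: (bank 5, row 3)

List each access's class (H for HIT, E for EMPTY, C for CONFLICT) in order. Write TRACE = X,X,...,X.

TRACE = E,E,C,H,E,C,C,C,E,E,C

  [0] b3 r7: no row ⇒ E
  [1] b2 r7: no row ⇒ E
  [2] b2 r5: had r7 ⇒ C
  [3] b2 r5: had r5 ⇒ H
  [4] b4 r2: no row ⇒ E
  [5] b2 r6: had r5 ⇒ C
  [6] b3 r0: had r7 ⇒ C
  [7] b2 r7: had r6 ⇒ C
  [8] b1 r7: no row ⇒ E
  [9] b5 r7: no row ⇒ E
  [10] b5 r3: had r7 ⇒ C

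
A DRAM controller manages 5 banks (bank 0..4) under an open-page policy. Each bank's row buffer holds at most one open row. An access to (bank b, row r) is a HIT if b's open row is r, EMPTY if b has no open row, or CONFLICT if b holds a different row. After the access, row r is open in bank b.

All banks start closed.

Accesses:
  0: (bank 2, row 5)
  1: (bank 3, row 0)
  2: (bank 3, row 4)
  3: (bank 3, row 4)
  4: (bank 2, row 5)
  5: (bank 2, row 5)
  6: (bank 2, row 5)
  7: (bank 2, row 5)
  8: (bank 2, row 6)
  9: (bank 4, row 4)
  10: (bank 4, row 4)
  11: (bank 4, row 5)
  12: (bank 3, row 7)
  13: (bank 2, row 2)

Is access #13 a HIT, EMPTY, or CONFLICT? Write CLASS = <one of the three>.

CLASS = CONFLICT

  [0] b2 r5: no row ⇒ E
  [1] b3 r0: no row ⇒ E
  [2] b3 r4: had r0 ⇒ C
  [3] b3 r4: had r4 ⇒ H
  [4] b2 r5: had r5 ⇒ H
  [5] b2 r5: had r5 ⇒ H
  [6] b2 r5: had r5 ⇒ H
  [7] b2 r5: had r5 ⇒ H
  [8] b2 r6: had r5 ⇒ C
  [9] b4 r4: no row ⇒ E
  [10] b4 r4: had r4 ⇒ H
  [11] b4 r5: had r4 ⇒ C
  [12] b3 r7: had r4 ⇒ C
  [13] b2 r2: had r6 ⇒ C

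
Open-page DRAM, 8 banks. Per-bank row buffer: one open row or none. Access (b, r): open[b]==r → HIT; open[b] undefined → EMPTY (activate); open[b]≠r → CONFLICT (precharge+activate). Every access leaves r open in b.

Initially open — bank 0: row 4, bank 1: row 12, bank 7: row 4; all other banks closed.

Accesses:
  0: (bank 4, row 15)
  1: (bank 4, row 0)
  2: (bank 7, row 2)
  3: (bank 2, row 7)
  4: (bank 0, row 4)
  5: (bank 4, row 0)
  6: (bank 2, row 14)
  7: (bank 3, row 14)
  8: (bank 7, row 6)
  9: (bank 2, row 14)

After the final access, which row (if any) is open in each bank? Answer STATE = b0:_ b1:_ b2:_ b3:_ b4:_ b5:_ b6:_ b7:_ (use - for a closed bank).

STATE = b0:4 b1:12 b2:14 b3:14 b4:0 b5:- b6:- b7:6

  [0] b4 r15: no row ⇒ E
  [1] b4 r0: had r15 ⇒ C
  [2] b7 r2: had r4 ⇒ C
  [3] b2 r7: no row ⇒ E
  [4] b0 r4: had r4 ⇒ H
  [5] b4 r0: had r0 ⇒ H
  [6] b2 r14: had r7 ⇒ C
  [7] b3 r14: no row ⇒ E
  [8] b7 r6: had r2 ⇒ C
  [9] b2 r14: had r14 ⇒ H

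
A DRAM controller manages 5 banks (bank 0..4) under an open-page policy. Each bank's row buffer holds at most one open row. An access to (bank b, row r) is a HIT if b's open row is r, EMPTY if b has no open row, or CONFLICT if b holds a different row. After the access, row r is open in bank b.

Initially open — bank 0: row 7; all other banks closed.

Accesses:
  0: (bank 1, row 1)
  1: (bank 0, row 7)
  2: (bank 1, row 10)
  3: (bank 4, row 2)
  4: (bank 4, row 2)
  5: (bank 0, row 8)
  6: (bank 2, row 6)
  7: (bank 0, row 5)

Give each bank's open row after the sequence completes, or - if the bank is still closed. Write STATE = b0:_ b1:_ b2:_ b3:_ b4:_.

STATE = b0:5 b1:10 b2:6 b3:- b4:2

step 0: bank1 None->1 [EMPTY]
step 1: bank0 7->7 [HIT]
step 2: bank1 1->10 [CONFLICT]
step 3: bank4 None->2 [EMPTY]
step 4: bank4 2->2 [HIT]
step 5: bank0 7->8 [CONFLICT]
step 6: bank2 None->6 [EMPTY]
step 7: bank0 8->5 [CONFLICT]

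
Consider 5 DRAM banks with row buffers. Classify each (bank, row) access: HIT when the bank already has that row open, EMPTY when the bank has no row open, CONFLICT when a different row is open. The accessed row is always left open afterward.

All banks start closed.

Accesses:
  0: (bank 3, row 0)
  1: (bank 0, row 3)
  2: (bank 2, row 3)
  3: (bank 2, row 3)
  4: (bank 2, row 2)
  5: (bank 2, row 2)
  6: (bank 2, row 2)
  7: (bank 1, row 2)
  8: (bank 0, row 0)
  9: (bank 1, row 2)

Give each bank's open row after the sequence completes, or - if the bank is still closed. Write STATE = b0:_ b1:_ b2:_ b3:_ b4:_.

  [0] b3 r0: no row ⇒ E
  [1] b0 r3: no row ⇒ E
  [2] b2 r3: no row ⇒ E
  [3] b2 r3: had r3 ⇒ H
  [4] b2 r2: had r3 ⇒ C
  [5] b2 r2: had r2 ⇒ H
  [6] b2 r2: had r2 ⇒ H
  [7] b1 r2: no row ⇒ E
  [8] b0 r0: had r3 ⇒ C
  [9] b1 r2: had r2 ⇒ H

STATE = b0:0 b1:2 b2:2 b3:0 b4:-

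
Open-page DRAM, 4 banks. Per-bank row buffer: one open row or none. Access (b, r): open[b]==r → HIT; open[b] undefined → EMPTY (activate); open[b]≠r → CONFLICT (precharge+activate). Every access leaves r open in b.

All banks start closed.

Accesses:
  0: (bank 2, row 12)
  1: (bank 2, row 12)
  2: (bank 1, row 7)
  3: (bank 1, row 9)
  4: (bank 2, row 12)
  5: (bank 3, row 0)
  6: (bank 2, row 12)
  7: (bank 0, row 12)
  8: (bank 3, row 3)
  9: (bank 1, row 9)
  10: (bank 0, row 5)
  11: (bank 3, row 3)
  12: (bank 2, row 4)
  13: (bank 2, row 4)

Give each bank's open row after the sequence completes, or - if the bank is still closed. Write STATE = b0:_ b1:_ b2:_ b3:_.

STATE = b0:5 b1:9 b2:4 b3:3

#0 (2,12) E
#1 (2,12) H  (was 12)
#2 (1,7) E
#3 (1,9) C  (was 7)
#4 (2,12) H  (was 12)
#5 (3,0) E
#6 (2,12) H  (was 12)
#7 (0,12) E
#8 (3,3) C  (was 0)
#9 (1,9) H  (was 9)
#10 (0,5) C  (was 12)
#11 (3,3) H  (was 3)
#12 (2,4) C  (was 12)
#13 (2,4) H  (was 4)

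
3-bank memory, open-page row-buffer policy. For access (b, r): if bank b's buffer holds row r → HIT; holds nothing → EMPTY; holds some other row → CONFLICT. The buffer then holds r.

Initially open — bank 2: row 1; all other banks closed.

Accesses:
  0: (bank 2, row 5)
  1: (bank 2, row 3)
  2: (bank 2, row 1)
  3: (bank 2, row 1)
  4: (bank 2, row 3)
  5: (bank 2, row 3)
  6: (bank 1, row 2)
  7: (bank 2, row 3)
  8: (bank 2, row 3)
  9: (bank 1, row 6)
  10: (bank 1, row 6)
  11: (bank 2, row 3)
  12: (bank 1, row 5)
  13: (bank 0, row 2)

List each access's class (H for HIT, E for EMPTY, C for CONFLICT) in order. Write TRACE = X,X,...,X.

#0 (2,5) C  (was 1)
#1 (2,3) C  (was 5)
#2 (2,1) C  (was 3)
#3 (2,1) H  (was 1)
#4 (2,3) C  (was 1)
#5 (2,3) H  (was 3)
#6 (1,2) E
#7 (2,3) H  (was 3)
#8 (2,3) H  (was 3)
#9 (1,6) C  (was 2)
#10 (1,6) H  (was 6)
#11 (2,3) H  (was 3)
#12 (1,5) C  (was 6)
#13 (0,2) E

TRACE = C,C,C,H,C,H,E,H,H,C,H,H,C,E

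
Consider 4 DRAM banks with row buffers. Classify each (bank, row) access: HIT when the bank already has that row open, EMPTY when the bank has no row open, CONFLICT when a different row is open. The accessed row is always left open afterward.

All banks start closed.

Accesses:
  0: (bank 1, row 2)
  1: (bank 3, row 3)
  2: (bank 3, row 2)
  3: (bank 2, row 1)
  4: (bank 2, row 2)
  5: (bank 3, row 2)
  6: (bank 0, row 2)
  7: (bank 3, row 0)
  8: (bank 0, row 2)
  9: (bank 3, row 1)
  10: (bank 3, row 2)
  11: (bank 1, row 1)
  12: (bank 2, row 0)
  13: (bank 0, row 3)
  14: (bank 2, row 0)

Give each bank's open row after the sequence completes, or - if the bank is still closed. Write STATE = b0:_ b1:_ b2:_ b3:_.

STATE = b0:3 b1:1 b2:0 b3:2

  [0] b1 r2: no row ⇒ E
  [1] b3 r3: no row ⇒ E
  [2] b3 r2: had r3 ⇒ C
  [3] b2 r1: no row ⇒ E
  [4] b2 r2: had r1 ⇒ C
  [5] b3 r2: had r2 ⇒ H
  [6] b0 r2: no row ⇒ E
  [7] b3 r0: had r2 ⇒ C
  [8] b0 r2: had r2 ⇒ H
  [9] b3 r1: had r0 ⇒ C
  [10] b3 r2: had r1 ⇒ C
  [11] b1 r1: had r2 ⇒ C
  [12] b2 r0: had r2 ⇒ C
  [13] b0 r3: had r2 ⇒ C
  [14] b2 r0: had r0 ⇒ H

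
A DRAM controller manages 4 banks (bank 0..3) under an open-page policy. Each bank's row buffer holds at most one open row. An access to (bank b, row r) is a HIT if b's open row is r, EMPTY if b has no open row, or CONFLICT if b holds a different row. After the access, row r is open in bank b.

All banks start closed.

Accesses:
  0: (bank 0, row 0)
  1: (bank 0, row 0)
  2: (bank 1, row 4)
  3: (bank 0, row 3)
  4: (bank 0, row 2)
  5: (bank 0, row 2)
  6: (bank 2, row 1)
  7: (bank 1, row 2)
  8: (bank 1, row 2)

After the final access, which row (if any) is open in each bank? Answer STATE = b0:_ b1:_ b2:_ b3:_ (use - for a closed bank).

STATE = b0:2 b1:2 b2:1 b3:-

#0 (0,0) E
#1 (0,0) H  (was 0)
#2 (1,4) E
#3 (0,3) C  (was 0)
#4 (0,2) C  (was 3)
#5 (0,2) H  (was 2)
#6 (2,1) E
#7 (1,2) C  (was 4)
#8 (1,2) H  (was 2)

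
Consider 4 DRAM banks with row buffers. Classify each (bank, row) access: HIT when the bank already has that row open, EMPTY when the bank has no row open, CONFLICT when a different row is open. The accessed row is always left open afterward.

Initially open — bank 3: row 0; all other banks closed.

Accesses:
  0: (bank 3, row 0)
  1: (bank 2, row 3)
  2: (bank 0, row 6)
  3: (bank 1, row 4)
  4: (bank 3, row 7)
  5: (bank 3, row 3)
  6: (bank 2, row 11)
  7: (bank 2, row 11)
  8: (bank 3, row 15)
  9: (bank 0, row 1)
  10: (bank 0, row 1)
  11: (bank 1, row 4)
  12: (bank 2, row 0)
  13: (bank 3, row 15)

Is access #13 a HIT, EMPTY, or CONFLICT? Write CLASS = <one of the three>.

0: bank 3 row 0 — prev 0 → HIT
1: bank 2 row 3 — prev None → EMPTY
2: bank 0 row 6 — prev None → EMPTY
3: bank 1 row 4 — prev None → EMPTY
4: bank 3 row 7 — prev 0 → CONFLICT
5: bank 3 row 3 — prev 7 → CONFLICT
6: bank 2 row 11 — prev 3 → CONFLICT
7: bank 2 row 11 — prev 11 → HIT
8: bank 3 row 15 — prev 3 → CONFLICT
9: bank 0 row 1 — prev 6 → CONFLICT
10: bank 0 row 1 — prev 1 → HIT
11: bank 1 row 4 — prev 4 → HIT
12: bank 2 row 0 — prev 11 → CONFLICT
13: bank 3 row 15 — prev 15 → HIT

CLASS = HIT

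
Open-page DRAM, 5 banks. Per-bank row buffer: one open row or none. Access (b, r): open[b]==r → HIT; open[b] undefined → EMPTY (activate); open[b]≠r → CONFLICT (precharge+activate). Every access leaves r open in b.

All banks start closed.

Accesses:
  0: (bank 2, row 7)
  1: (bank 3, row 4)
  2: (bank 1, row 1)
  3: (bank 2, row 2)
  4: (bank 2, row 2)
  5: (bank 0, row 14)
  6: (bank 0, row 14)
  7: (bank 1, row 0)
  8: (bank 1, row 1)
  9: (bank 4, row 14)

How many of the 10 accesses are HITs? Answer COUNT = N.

step 0: bank2 None->7 [EMPTY]
step 1: bank3 None->4 [EMPTY]
step 2: bank1 None->1 [EMPTY]
step 3: bank2 7->2 [CONFLICT]
step 4: bank2 2->2 [HIT]
step 5: bank0 None->14 [EMPTY]
step 6: bank0 14->14 [HIT]
step 7: bank1 1->0 [CONFLICT]
step 8: bank1 0->1 [CONFLICT]
step 9: bank4 None->14 [EMPTY]

COUNT = 2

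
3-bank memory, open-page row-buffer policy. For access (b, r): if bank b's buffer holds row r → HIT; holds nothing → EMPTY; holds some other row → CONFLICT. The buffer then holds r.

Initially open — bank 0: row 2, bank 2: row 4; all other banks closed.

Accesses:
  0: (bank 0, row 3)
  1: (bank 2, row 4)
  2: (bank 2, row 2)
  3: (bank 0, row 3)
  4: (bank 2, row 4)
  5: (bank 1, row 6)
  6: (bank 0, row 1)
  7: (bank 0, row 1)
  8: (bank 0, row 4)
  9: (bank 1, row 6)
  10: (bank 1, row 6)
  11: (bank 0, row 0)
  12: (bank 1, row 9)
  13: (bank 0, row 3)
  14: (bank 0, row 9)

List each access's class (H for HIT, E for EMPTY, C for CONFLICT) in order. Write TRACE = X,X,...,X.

step 0: bank0 2->3 [CONFLICT]
step 1: bank2 4->4 [HIT]
step 2: bank2 4->2 [CONFLICT]
step 3: bank0 3->3 [HIT]
step 4: bank2 2->4 [CONFLICT]
step 5: bank1 None->6 [EMPTY]
step 6: bank0 3->1 [CONFLICT]
step 7: bank0 1->1 [HIT]
step 8: bank0 1->4 [CONFLICT]
step 9: bank1 6->6 [HIT]
step 10: bank1 6->6 [HIT]
step 11: bank0 4->0 [CONFLICT]
step 12: bank1 6->9 [CONFLICT]
step 13: bank0 0->3 [CONFLICT]
step 14: bank0 3->9 [CONFLICT]

TRACE = C,H,C,H,C,E,C,H,C,H,H,C,C,C,C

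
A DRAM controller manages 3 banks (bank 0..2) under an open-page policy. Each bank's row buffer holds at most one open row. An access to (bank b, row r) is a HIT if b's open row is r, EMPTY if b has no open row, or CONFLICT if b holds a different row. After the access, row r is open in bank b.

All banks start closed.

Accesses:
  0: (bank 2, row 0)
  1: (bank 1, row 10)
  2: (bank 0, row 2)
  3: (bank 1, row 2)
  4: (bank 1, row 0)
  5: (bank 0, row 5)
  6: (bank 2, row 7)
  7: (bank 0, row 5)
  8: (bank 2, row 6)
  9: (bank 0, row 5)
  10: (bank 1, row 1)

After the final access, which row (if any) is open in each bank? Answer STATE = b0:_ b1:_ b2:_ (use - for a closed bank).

STATE = b0:5 b1:1 b2:6

step 0: bank2 None->0 [EMPTY]
step 1: bank1 None->10 [EMPTY]
step 2: bank0 None->2 [EMPTY]
step 3: bank1 10->2 [CONFLICT]
step 4: bank1 2->0 [CONFLICT]
step 5: bank0 2->5 [CONFLICT]
step 6: bank2 0->7 [CONFLICT]
step 7: bank0 5->5 [HIT]
step 8: bank2 7->6 [CONFLICT]
step 9: bank0 5->5 [HIT]
step 10: bank1 0->1 [CONFLICT]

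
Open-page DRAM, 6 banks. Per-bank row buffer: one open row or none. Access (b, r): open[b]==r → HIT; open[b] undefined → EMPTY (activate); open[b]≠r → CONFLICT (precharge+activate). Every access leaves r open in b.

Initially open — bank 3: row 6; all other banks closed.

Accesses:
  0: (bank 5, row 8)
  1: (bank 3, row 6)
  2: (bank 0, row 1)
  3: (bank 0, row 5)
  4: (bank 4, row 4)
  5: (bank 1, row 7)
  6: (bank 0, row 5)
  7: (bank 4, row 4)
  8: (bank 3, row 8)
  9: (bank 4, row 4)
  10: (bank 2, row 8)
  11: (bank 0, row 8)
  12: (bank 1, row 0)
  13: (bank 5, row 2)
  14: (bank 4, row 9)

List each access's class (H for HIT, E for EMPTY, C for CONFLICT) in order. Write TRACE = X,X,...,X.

  [0] b5 r8: no row ⇒ E
  [1] b3 r6: had r6 ⇒ H
  [2] b0 r1: no row ⇒ E
  [3] b0 r5: had r1 ⇒ C
  [4] b4 r4: no row ⇒ E
  [5] b1 r7: no row ⇒ E
  [6] b0 r5: had r5 ⇒ H
  [7] b4 r4: had r4 ⇒ H
  [8] b3 r8: had r6 ⇒ C
  [9] b4 r4: had r4 ⇒ H
  [10] b2 r8: no row ⇒ E
  [11] b0 r8: had r5 ⇒ C
  [12] b1 r0: had r7 ⇒ C
  [13] b5 r2: had r8 ⇒ C
  [14] b4 r9: had r4 ⇒ C

TRACE = E,H,E,C,E,E,H,H,C,H,E,C,C,C,C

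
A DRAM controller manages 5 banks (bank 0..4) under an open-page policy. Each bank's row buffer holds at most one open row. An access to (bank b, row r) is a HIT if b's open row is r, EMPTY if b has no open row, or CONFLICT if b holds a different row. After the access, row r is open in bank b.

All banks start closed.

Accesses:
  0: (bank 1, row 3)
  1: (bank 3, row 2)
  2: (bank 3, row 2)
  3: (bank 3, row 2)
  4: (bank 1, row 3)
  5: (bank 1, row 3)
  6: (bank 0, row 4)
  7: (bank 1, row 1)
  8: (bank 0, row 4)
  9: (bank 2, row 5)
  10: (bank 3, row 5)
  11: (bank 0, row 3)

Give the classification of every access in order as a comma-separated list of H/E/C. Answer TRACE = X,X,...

  [0] b1 r3: no row ⇒ E
  [1] b3 r2: no row ⇒ E
  [2] b3 r2: had r2 ⇒ H
  [3] b3 r2: had r2 ⇒ H
  [4] b1 r3: had r3 ⇒ H
  [5] b1 r3: had r3 ⇒ H
  [6] b0 r4: no row ⇒ E
  [7] b1 r1: had r3 ⇒ C
  [8] b0 r4: had r4 ⇒ H
  [9] b2 r5: no row ⇒ E
  [10] b3 r5: had r2 ⇒ C
  [11] b0 r3: had r4 ⇒ C

TRACE = E,E,H,H,H,H,E,C,H,E,C,C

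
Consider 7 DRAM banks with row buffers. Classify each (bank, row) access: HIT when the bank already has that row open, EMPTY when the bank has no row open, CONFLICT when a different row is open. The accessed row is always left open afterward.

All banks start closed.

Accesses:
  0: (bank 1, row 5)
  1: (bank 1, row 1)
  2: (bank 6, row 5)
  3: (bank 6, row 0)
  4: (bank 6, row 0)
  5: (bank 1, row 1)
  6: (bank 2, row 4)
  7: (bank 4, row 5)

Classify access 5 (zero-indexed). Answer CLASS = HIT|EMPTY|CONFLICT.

0: bank 1 row 5 — prev None → EMPTY
1: bank 1 row 1 — prev 5 → CONFLICT
2: bank 6 row 5 — prev None → EMPTY
3: bank 6 row 0 — prev 5 → CONFLICT
4: bank 6 row 0 — prev 0 → HIT
5: bank 1 row 1 — prev 1 → HIT
6: bank 2 row 4 — prev None → EMPTY
7: bank 4 row 5 — prev None → EMPTY

CLASS = HIT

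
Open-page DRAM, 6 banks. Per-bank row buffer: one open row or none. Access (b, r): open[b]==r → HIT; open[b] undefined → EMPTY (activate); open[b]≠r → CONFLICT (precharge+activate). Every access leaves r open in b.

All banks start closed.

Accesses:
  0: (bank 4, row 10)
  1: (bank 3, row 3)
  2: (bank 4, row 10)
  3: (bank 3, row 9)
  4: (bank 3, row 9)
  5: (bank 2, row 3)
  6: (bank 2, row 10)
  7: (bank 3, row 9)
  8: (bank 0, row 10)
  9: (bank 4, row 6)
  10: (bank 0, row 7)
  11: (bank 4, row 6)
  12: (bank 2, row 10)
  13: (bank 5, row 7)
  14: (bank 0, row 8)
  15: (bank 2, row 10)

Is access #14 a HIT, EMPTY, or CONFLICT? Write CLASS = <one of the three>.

CLASS = CONFLICT

0: bank 4 row 10 — prev None → EMPTY
1: bank 3 row 3 — prev None → EMPTY
2: bank 4 row 10 — prev 10 → HIT
3: bank 3 row 9 — prev 3 → CONFLICT
4: bank 3 row 9 — prev 9 → HIT
5: bank 2 row 3 — prev None → EMPTY
6: bank 2 row 10 — prev 3 → CONFLICT
7: bank 3 row 9 — prev 9 → HIT
8: bank 0 row 10 — prev None → EMPTY
9: bank 4 row 6 — prev 10 → CONFLICT
10: bank 0 row 7 — prev 10 → CONFLICT
11: bank 4 row 6 — prev 6 → HIT
12: bank 2 row 10 — prev 10 → HIT
13: bank 5 row 7 — prev None → EMPTY
14: bank 0 row 8 — prev 7 → CONFLICT
15: bank 2 row 10 — prev 10 → HIT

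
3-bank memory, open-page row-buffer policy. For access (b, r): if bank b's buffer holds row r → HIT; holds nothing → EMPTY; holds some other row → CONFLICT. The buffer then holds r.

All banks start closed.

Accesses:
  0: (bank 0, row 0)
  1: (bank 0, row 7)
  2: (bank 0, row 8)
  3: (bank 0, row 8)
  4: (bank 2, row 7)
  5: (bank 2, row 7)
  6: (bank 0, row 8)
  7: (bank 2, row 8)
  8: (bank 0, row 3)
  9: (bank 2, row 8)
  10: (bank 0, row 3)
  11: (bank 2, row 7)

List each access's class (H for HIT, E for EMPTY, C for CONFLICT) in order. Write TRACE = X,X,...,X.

TRACE = E,C,C,H,E,H,H,C,C,H,H,C

step 0: bank0 None->0 [EMPTY]
step 1: bank0 0->7 [CONFLICT]
step 2: bank0 7->8 [CONFLICT]
step 3: bank0 8->8 [HIT]
step 4: bank2 None->7 [EMPTY]
step 5: bank2 7->7 [HIT]
step 6: bank0 8->8 [HIT]
step 7: bank2 7->8 [CONFLICT]
step 8: bank0 8->3 [CONFLICT]
step 9: bank2 8->8 [HIT]
step 10: bank0 3->3 [HIT]
step 11: bank2 8->7 [CONFLICT]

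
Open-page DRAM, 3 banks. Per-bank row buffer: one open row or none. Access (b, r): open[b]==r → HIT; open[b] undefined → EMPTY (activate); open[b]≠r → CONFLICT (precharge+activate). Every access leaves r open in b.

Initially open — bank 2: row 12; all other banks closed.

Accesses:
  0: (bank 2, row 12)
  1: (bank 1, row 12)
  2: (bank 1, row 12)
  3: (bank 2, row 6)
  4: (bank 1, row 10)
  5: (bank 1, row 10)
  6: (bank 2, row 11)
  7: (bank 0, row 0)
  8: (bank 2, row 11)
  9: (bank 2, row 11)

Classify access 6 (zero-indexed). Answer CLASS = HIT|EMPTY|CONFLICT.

  [0] b2 r12: had r12 ⇒ H
  [1] b1 r12: no row ⇒ E
  [2] b1 r12: had r12 ⇒ H
  [3] b2 r6: had r12 ⇒ C
  [4] b1 r10: had r12 ⇒ C
  [5] b1 r10: had r10 ⇒ H
  [6] b2 r11: had r6 ⇒ C
  [7] b0 r0: no row ⇒ E
  [8] b2 r11: had r11 ⇒ H
  [9] b2 r11: had r11 ⇒ H

CLASS = CONFLICT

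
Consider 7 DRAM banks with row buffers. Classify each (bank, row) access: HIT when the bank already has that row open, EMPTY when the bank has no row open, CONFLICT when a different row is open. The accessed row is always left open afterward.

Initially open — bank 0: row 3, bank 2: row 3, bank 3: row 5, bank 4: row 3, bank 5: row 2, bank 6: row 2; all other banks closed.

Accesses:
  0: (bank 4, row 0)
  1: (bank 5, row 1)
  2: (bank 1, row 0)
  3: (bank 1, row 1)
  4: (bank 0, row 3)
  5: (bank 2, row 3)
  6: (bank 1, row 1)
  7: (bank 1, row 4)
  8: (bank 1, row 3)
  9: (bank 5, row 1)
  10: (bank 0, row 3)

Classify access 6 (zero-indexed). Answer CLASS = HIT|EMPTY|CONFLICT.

step 0: bank4 3->0 [CONFLICT]
step 1: bank5 2->1 [CONFLICT]
step 2: bank1 None->0 [EMPTY]
step 3: bank1 0->1 [CONFLICT]
step 4: bank0 3->3 [HIT]
step 5: bank2 3->3 [HIT]
step 6: bank1 1->1 [HIT]
step 7: bank1 1->4 [CONFLICT]
step 8: bank1 4->3 [CONFLICT]
step 9: bank5 1->1 [HIT]
step 10: bank0 3->3 [HIT]

CLASS = HIT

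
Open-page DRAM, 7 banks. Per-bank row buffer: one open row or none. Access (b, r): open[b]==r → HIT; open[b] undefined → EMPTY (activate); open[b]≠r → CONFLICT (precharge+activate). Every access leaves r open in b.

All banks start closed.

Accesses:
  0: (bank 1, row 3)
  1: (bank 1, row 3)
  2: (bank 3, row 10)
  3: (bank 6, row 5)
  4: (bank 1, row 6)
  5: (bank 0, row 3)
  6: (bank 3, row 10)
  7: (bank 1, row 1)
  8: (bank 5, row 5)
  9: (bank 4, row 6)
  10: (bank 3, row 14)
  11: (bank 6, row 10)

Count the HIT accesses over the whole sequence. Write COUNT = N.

COUNT = 2

0: bank 1 row 3 — prev None → EMPTY
1: bank 1 row 3 — prev 3 → HIT
2: bank 3 row 10 — prev None → EMPTY
3: bank 6 row 5 — prev None → EMPTY
4: bank 1 row 6 — prev 3 → CONFLICT
5: bank 0 row 3 — prev None → EMPTY
6: bank 3 row 10 — prev 10 → HIT
7: bank 1 row 1 — prev 6 → CONFLICT
8: bank 5 row 5 — prev None → EMPTY
9: bank 4 row 6 — prev None → EMPTY
10: bank 3 row 14 — prev 10 → CONFLICT
11: bank 6 row 10 — prev 5 → CONFLICT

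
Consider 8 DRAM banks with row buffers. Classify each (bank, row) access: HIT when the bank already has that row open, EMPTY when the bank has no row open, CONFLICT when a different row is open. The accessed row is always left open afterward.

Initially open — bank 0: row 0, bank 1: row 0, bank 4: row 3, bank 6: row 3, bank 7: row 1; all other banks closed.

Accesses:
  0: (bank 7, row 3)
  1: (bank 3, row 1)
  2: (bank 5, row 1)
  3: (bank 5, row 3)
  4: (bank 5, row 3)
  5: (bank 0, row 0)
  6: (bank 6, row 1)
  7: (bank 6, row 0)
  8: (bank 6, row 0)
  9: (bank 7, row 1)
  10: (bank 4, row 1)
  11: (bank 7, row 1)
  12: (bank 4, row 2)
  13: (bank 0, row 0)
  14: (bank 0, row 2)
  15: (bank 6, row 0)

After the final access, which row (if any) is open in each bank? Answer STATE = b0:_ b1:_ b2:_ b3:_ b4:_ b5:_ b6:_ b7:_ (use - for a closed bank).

0: bank 7 row 3 — prev 1 → CONFLICT
1: bank 3 row 1 — prev None → EMPTY
2: bank 5 row 1 — prev None → EMPTY
3: bank 5 row 3 — prev 1 → CONFLICT
4: bank 5 row 3 — prev 3 → HIT
5: bank 0 row 0 — prev 0 → HIT
6: bank 6 row 1 — prev 3 → CONFLICT
7: bank 6 row 0 — prev 1 → CONFLICT
8: bank 6 row 0 — prev 0 → HIT
9: bank 7 row 1 — prev 3 → CONFLICT
10: bank 4 row 1 — prev 3 → CONFLICT
11: bank 7 row 1 — prev 1 → HIT
12: bank 4 row 2 — prev 1 → CONFLICT
13: bank 0 row 0 — prev 0 → HIT
14: bank 0 row 2 — prev 0 → CONFLICT
15: bank 6 row 0 — prev 0 → HIT

STATE = b0:2 b1:0 b2:- b3:1 b4:2 b5:3 b6:0 b7:1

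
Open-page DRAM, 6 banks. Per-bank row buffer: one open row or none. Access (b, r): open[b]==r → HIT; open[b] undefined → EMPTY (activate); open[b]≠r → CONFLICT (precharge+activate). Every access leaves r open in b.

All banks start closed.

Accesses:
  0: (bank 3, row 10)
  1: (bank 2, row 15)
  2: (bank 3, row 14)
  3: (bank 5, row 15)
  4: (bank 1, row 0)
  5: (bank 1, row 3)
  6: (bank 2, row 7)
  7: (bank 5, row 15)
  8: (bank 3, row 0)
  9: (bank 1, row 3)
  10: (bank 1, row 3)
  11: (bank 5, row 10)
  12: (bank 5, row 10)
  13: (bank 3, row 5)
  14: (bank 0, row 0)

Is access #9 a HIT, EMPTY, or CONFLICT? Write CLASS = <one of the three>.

CLASS = HIT

0: bank 3 row 10 — prev None → EMPTY
1: bank 2 row 15 — prev None → EMPTY
2: bank 3 row 14 — prev 10 → CONFLICT
3: bank 5 row 15 — prev None → EMPTY
4: bank 1 row 0 — prev None → EMPTY
5: bank 1 row 3 — prev 0 → CONFLICT
6: bank 2 row 7 — prev 15 → CONFLICT
7: bank 5 row 15 — prev 15 → HIT
8: bank 3 row 0 — prev 14 → CONFLICT
9: bank 1 row 3 — prev 3 → HIT
10: bank 1 row 3 — prev 3 → HIT
11: bank 5 row 10 — prev 15 → CONFLICT
12: bank 5 row 10 — prev 10 → HIT
13: bank 3 row 5 — prev 0 → CONFLICT
14: bank 0 row 0 — prev None → EMPTY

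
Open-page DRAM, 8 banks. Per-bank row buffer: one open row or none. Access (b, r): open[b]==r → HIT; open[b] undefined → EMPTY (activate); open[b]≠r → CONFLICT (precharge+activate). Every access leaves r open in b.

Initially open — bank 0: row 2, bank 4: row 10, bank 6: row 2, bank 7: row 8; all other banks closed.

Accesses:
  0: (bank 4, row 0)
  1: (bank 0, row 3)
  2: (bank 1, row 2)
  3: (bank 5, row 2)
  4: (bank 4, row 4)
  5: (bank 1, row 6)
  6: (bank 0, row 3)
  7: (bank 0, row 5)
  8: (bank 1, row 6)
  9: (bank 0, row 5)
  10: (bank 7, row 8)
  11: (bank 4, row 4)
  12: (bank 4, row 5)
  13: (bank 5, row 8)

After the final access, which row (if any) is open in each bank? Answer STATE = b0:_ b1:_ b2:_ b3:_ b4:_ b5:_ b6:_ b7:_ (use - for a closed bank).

STATE = b0:5 b1:6 b2:- b3:- b4:5 b5:8 b6:2 b7:8

#0 (4,0) C  (was 10)
#1 (0,3) C  (was 2)
#2 (1,2) E
#3 (5,2) E
#4 (4,4) C  (was 0)
#5 (1,6) C  (was 2)
#6 (0,3) H  (was 3)
#7 (0,5) C  (was 3)
#8 (1,6) H  (was 6)
#9 (0,5) H  (was 5)
#10 (7,8) H  (was 8)
#11 (4,4) H  (was 4)
#12 (4,5) C  (was 4)
#13 (5,8) C  (was 2)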